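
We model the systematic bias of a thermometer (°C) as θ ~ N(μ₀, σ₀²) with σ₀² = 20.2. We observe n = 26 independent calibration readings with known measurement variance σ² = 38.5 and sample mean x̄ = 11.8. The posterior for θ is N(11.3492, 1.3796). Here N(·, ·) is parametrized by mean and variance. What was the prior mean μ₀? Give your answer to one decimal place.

The posterior mean is a precision-weighted average: μ_n = (τ₀μ₀ + τ_data·x̄)/(τ₀+τ_data), with τ₀=1/σ₀² and τ_data=n/σ².
Here τ₀ = 1/20.2 = 0.049505 and τ_data = 26/38.5 = 0.675325, so τ_n = 0.724830.
Rearranging for μ₀: μ₀ = (μ_n·τ_n − τ_data·x̄)/τ₀ = (11.3492·0.724830 − 0.675325·11.8) / 0.049505 = 0.257406/0.049505 ≈ 5.2.

μ₀ = 5.2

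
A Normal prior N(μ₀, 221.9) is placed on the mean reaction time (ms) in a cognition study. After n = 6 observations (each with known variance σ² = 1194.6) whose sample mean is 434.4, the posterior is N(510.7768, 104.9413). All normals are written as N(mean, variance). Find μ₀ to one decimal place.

μ₀ = 595.9

With known observation variance, the Normal–Normal posterior has precision τ_n = τ₀ + n/σ² and mean μ_n = (τ₀μ₀ + (n/σ²)x̄)/τ_n.
Here τ₀ = 1/221.9 = 0.004507 and τ_data = 6/1194.6 = 0.005023, so τ_n = 0.009530.
Rearranging for μ₀: μ₀ = (μ_n·τ_n − τ_data·x̄)/τ₀ = (510.7768·0.009530 − 0.005023·434.4) / 0.004507 = 2.685712/0.004507 ≈ 595.9.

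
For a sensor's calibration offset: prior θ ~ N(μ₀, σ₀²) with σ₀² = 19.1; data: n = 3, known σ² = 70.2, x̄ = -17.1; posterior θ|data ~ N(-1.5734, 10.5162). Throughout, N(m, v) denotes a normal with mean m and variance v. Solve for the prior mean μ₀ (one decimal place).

The posterior mean is a precision-weighted average: μ_n = (τ₀μ₀ + τ_data·x̄)/(τ₀+τ_data), with τ₀=1/σ₀² and τ_data=n/σ².
Here τ₀ = 1/19.1 = 0.052356 and τ_data = 3/70.2 = 0.042735, so τ_n = 0.095091.
Rearranging for μ₀: μ₀ = (μ_n·τ_n − τ_data·x̄)/τ₀ = (-1.5734·0.095091 − 0.042735·-17.1) / 0.052356 = 0.581152/0.052356 ≈ 11.1.

μ₀ = 11.1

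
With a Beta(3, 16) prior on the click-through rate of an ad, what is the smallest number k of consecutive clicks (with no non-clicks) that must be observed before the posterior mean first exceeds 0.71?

After k clicks and 0 non-clicks the posterior is Beta(3+k, 16), with mean (3+k)/(3+16+k).
Set (3+k)/(19+k) > 0.71 and solve: k > (0.71·19 − 3)/(1 − 0.71) = 36.172.
The smallest integer exceeding 36.172 is 37, and checking k=37: (40)/(56) = 0.7143 > 0.71.

k = 37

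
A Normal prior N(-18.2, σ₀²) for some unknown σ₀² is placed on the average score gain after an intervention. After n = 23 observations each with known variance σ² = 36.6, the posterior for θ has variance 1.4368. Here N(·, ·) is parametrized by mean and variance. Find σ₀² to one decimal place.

σ₀² = 14.8

For the Normal–Normal model with known σ², precisions add: τ_n = τ₀ + n/σ².
So 1/σ₀² = 1/1.4368 − 23/36.6 = 0.695991 − 0.628415 = 0.067576.
Hence σ₀² = 1/0.067576 ≈ 14.8.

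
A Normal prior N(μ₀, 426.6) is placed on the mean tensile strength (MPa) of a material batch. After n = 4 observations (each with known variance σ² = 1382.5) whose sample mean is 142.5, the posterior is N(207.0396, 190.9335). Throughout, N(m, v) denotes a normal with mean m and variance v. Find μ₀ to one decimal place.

μ₀ = 286.7

With known observation variance, the Normal–Normal posterior has precision τ_n = τ₀ + n/σ² and mean μ_n = (τ₀μ₀ + (n/σ²)x̄)/τ_n.
Here τ₀ = 1/426.6 = 0.002344 and τ_data = 4/1382.5 = 0.002893, so τ_n = 0.005237.
Rearranging for μ₀: μ₀ = (μ_n·τ_n − τ_data·x̄)/τ₀ = (207.0396·0.005237 − 0.002893·142.5) / 0.002344 = 0.672014/0.002344 ≈ 286.7.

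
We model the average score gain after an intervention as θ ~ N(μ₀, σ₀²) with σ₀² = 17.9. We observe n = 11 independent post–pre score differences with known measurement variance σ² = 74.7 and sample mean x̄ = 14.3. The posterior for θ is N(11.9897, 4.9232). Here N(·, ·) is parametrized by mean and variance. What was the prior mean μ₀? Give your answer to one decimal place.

With known observation variance, the Normal–Normal posterior has precision τ_n = τ₀ + n/σ² and mean μ_n = (τ₀μ₀ + (n/σ²)x̄)/τ_n.
Here τ₀ = 1/17.9 = 0.055866 and τ_data = 11/74.7 = 0.147256, so τ_n = 0.203122.
Rearranging for μ₀: μ₀ = (μ_n·τ_n − τ_data·x̄)/τ₀ = (11.9897·0.203122 − 0.147256·14.3) / 0.055866 = 0.329611/0.055866 ≈ 5.9.

μ₀ = 5.9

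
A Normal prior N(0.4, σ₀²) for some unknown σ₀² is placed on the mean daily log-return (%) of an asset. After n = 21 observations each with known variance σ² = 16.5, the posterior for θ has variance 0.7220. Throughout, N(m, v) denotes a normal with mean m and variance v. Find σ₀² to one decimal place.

Posterior precision equals prior precision plus data precision: 1/σ_n² = 1/σ₀² + n/σ².
So 1/σ₀² = 1/0.7220 − 21/16.5 = 1.385042 − 1.272727 = 0.112315.
Hence σ₀² = 1/0.112315 ≈ 8.9.

σ₀² = 8.9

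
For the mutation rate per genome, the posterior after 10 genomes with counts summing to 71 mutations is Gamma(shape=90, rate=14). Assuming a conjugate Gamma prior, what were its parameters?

Gamma–Poisson conjugacy: posterior shape = α + Σxᵢ, posterior rate = β + n.
So α = 90 − 71 = 19 and β = 14 − 10 = 4.

Gamma(shape=19, rate=4)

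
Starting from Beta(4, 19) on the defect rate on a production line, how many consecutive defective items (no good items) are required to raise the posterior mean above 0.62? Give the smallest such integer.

After k defective items and 0 good items the posterior is Beta(4+k, 19), with mean (4+k)/(4+19+k).
Set (4+k)/(23+k) > 0.62 and solve: k > (0.62·23 − 4)/(1 − 0.62) = 27.000.
The smallest integer exceeding 27.000 is 28, and checking k=28: (32)/(51) = 0.6275 > 0.62.

k = 28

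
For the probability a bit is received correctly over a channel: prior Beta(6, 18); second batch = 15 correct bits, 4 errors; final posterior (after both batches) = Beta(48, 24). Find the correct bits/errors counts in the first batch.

27 correct bits and 2 errors

Because Beta–binomial updating is additive in the counts, the combined data contributed (α_post−α_prior, β_post−β_prior) successes and failures.
Total across both batches: 48−6=42 correct bits, 24−18=6 errors.
Subtract the second batch: 42−15=27 correct bits and 6−4=2 errors.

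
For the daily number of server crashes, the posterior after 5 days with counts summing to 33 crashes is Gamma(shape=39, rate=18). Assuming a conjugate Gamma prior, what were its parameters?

A Gamma(α, β) prior (rate parametrization) on a Poisson rate with n observations summing to S gives posterior Gamma(α+S, β+n).
So α = 39 − 33 = 6 and β = 18 − 5 = 13.

Gamma(shape=6, rate=13)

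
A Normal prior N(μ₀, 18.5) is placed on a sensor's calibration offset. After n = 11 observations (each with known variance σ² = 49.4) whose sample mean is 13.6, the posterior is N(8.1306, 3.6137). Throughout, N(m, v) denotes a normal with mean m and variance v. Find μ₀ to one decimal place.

The posterior mean is a precision-weighted average: μ_n = (τ₀μ₀ + τ_data·x̄)/(τ₀+τ_data), with τ₀=1/σ₀² and τ_data=n/σ².
Here τ₀ = 1/18.5 = 0.054054 and τ_data = 11/49.4 = 0.222672, so τ_n = 0.276726.
Rearranging for μ₀: μ₀ = (μ_n·τ_n − τ_data·x̄)/τ₀ = (8.1306·0.276726 − 0.222672·13.6) / 0.054054 = -0.778391/0.054054 ≈ -14.4.

μ₀ = -14.4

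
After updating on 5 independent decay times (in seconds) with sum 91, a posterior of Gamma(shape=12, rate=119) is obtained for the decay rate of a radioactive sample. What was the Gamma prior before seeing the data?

Gamma(shape=7, rate=28)

For an exponential likelihood with a Gamma(α, β) prior on the rate, n observations with total T give posterior Gamma(α+n, β+T).
So α = 12 − 5 = 7 and β = 119 − 91 = 28.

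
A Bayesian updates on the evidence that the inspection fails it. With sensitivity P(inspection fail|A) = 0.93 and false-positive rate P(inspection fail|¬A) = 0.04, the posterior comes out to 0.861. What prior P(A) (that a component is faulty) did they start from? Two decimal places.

In odds form, posterior odds = prior odds × likelihood ratio, so prior odds = posterior odds ÷ LR.
Posterior odds = 0.861/(1−0.861) = 6.1942. LR = 0.93/0.04 = 23.2500.
Prior odds = 6.1942/23.2500 = 0.2664, so P(A) = 0.2664/(1+0.2664) ≈ 0.21.

P(A) = 0.21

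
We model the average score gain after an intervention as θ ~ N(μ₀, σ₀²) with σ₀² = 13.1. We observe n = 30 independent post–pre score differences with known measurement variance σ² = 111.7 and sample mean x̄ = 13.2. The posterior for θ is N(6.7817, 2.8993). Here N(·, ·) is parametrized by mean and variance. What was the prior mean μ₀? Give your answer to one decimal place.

With known observation variance, the Normal–Normal posterior has precision τ_n = τ₀ + n/σ² and mean μ_n = (τ₀μ₀ + (n/σ²)x̄)/τ_n.
Here τ₀ = 1/13.1 = 0.076336 and τ_data = 30/111.7 = 0.268577, so τ_n = 0.344913.
Rearranging for μ₀: μ₀ = (μ_n·τ_n − τ_data·x̄)/τ₀ = (6.7817·0.344913 − 0.268577·13.2) / 0.076336 = -1.206120/0.076336 ≈ -15.8.

μ₀ = -15.8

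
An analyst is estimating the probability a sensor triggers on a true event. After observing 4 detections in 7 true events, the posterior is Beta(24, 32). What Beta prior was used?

Under Beta–binomial conjugacy the posterior parameters are (a+s, b+f).
So a = 24 − 4 = 20 and b = 32 − 3 = 29.

Beta(20, 29)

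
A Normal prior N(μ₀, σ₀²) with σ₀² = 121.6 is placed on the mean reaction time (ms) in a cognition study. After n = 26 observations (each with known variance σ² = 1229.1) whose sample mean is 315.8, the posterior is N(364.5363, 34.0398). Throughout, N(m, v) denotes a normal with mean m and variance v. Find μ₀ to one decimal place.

μ₀ = 489.9

The posterior mean is a precision-weighted average: μ_n = (τ₀μ₀ + τ_data·x̄)/(τ₀+τ_data), with τ₀=1/σ₀² and τ_data=n/σ².
Here τ₀ = 1/121.6 = 0.008224 and τ_data = 26/1229.1 = 0.021154, so τ_n = 0.029378.
Rearranging for μ₀: μ₀ = (μ_n·τ_n − τ_data·x̄)/τ₀ = (364.5363·0.029378 − 0.021154·315.8) / 0.008224 = 4.028914/0.008224 ≈ 489.9.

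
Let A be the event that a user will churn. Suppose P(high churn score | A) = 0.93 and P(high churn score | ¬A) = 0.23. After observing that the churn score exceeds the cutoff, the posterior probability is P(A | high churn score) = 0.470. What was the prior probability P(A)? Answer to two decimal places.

P(A) = 0.18

Bayes' rule in odds form gives O(A|E) = O(A)·[P(E|A)/P(E|¬A)], hence O(A) = O(A|E)/LR.
Posterior odds = 0.470/(1−0.470) = 0.8868. LR = 0.93/0.23 = 4.0435.
Prior odds = 0.8868/4.0435 = 0.2193, so P(A) = 0.2193/(1+0.2193) ≈ 0.18.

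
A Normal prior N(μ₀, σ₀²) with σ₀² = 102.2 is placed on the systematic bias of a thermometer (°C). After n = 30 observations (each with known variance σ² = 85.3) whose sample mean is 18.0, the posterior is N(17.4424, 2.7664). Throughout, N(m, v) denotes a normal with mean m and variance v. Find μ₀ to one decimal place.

μ₀ = -2.6

With known observation variance, the Normal–Normal posterior has precision τ_n = τ₀ + n/σ² and mean μ_n = (τ₀μ₀ + (n/σ²)x̄)/τ_n.
Here τ₀ = 1/102.2 = 0.009785 and τ_data = 30/85.3 = 0.351700, so τ_n = 0.361485.
Rearranging for μ₀: μ₀ = (μ_n·τ_n − τ_data·x̄)/τ₀ = (17.4424·0.361485 − 0.351700·18.0) / 0.009785 = -0.025434/0.009785 ≈ -2.6.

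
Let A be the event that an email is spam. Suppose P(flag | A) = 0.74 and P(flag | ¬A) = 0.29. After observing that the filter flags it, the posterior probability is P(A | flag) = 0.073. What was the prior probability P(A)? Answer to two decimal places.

P(A) = 0.03

In odds form, posterior odds = prior odds × likelihood ratio, so prior odds = posterior odds ÷ LR.
Posterior odds = 0.073/(1−0.073) = 0.0787. LR = 0.74/0.29 = 2.5517.
Prior odds = 0.0787/2.5517 = 0.0308, so P(A) = 0.0308/(1+0.0308) ≈ 0.03.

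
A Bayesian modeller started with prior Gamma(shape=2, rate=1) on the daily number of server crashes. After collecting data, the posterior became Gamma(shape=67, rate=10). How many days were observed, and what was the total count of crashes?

n = 9 days with total 65 crashes

A Gamma(α, β) prior (rate parametrization) on a Poisson rate with n observations summing to S gives posterior Gamma(α+S, β+n).
Matching: Σxᵢ = 67 − 2 = 65 and n = 10 − 1 = 9.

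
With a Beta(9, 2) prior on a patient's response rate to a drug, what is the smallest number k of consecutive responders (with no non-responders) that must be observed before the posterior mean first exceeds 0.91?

k = 12

After k responders and 0 non-responders the posterior is Beta(9+k, 2), with mean (9+k)/(9+2+k).
Set (9+k)/(11+k) > 0.91 and solve: k > (0.91·11 − 9)/(1 − 0.91) = 11.222.
The smallest integer exceeding 11.222 is 12, and checking k=12: (21)/(23) = 0.9130 > 0.91.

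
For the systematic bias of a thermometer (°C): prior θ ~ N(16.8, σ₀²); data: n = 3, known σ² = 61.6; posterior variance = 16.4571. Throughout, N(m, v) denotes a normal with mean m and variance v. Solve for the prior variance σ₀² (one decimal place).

For the Normal–Normal model with known σ², precisions add: τ_n = τ₀ + n/σ².
So 1/σ₀² = 1/16.4571 − 3/61.6 = 0.060764 − 0.048701 = 0.012063.
Hence σ₀² = 1/0.012063 ≈ 82.9.

σ₀² = 82.9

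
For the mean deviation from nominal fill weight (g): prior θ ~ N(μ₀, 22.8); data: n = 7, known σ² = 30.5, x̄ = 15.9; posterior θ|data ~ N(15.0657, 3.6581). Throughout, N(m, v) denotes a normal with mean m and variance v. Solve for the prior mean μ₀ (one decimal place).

The posterior mean is a precision-weighted average: μ_n = (τ₀μ₀ + τ_data·x̄)/(τ₀+τ_data), with τ₀=1/σ₀² and τ_data=n/σ².
Here τ₀ = 1/22.8 = 0.043860 and τ_data = 7/30.5 = 0.229508, so τ_n = 0.273368.
Rearranging for μ₀: μ₀ = (μ_n·τ_n − τ_data·x̄)/τ₀ = (15.0657·0.273368 − 0.229508·15.9) / 0.043860 = 0.469303/0.043860 ≈ 10.7.

μ₀ = 10.7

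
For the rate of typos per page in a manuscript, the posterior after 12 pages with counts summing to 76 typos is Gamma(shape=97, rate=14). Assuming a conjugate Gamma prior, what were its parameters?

A Gamma(α, β) prior (rate parametrization) on a Poisson rate with n observations summing to S gives posterior Gamma(α+S, β+n).
So α = 97 − 76 = 21 and β = 14 − 12 = 2.

Gamma(shape=21, rate=2)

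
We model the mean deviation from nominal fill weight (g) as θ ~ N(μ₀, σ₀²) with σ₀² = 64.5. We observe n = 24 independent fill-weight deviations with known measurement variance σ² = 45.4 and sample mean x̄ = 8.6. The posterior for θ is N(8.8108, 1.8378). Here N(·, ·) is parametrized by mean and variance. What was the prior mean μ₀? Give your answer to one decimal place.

With known observation variance, the Normal–Normal posterior has precision τ_n = τ₀ + n/σ² and mean μ_n = (τ₀μ₀ + (n/σ²)x̄)/τ_n.
Here τ₀ = 1/64.5 = 0.015504 and τ_data = 24/45.4 = 0.528634, so τ_n = 0.544138.
Rearranging for μ₀: μ₀ = (μ_n·τ_n − τ_data·x̄)/τ₀ = (8.8108·0.544138 − 0.528634·8.6) / 0.015504 = 0.248039/0.015504 ≈ 16.0.

μ₀ = 16.0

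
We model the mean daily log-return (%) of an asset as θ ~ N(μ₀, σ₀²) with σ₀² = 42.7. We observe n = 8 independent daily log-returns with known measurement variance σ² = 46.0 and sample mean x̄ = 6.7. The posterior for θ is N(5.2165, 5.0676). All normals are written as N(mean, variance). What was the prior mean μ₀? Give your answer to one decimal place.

The posterior mean is a precision-weighted average: μ_n = (τ₀μ₀ + τ_data·x̄)/(τ₀+τ_data), with τ₀=1/σ₀² and τ_data=n/σ².
Here τ₀ = 1/42.7 = 0.023419 and τ_data = 8/46.0 = 0.173913, so τ_n = 0.197332.
Rearranging for μ₀: μ₀ = (μ_n·τ_n − τ_data·x̄)/τ₀ = (5.2165·0.197332 − 0.173913·6.7) / 0.023419 = -0.135835/0.023419 ≈ -5.8.

μ₀ = -5.8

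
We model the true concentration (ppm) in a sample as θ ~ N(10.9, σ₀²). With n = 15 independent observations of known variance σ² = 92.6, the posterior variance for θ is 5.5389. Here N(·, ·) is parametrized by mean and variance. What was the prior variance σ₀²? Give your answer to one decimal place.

σ₀² = 53.9

Posterior precision equals prior precision plus data precision: 1/σ_n² = 1/σ₀² + n/σ².
So 1/σ₀² = 1/5.5389 − 15/92.6 = 0.180541 − 0.161987 = 0.018554.
Hence σ₀² = 1/0.018554 ≈ 53.9.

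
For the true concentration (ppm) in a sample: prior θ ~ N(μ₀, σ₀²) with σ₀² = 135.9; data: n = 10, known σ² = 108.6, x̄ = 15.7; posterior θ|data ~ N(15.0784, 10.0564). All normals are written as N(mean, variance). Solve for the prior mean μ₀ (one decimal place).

μ₀ = 7.3

The posterior mean is a precision-weighted average: μ_n = (τ₀μ₀ + τ_data·x̄)/(τ₀+τ_data), with τ₀=1/σ₀² and τ_data=n/σ².
Here τ₀ = 1/135.9 = 0.007358 and τ_data = 10/108.6 = 0.092081, so τ_n = 0.099439.
Rearranging for μ₀: μ₀ = (μ_n·τ_n − τ_data·x̄)/τ₀ = (15.0784·0.099439 − 0.092081·15.7) / 0.007358 = 0.053709/0.007358 ≈ 7.3.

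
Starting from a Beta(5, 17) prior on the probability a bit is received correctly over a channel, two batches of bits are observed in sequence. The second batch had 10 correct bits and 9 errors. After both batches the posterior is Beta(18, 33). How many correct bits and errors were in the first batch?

Because Beta–binomial updating is additive in the counts, the combined data contributed (α_post−α_prior, β_post−β_prior) successes and failures.
Total across both batches: 18−5=13 correct bits, 33−17=16 errors.
Subtract the second batch: 13−10=3 correct bits and 16−9=7 errors.

3 correct bits and 7 errors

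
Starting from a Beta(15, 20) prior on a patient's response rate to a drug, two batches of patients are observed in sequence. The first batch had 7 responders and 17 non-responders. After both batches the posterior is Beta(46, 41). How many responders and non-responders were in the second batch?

Sequential conjugate updates are equivalent to a single update on the pooled data, so total successes = posterior α − prior α and total failures = posterior β − prior β.
Total across both batches: 46−15=31 responders, 41−20=21 non-responders.
Subtract the first batch: 31−7=24 responders and 21−17=4 non-responders.

24 responders and 4 non-responders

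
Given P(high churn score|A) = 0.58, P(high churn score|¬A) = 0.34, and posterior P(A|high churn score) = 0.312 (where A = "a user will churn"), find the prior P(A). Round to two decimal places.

P(A) = 0.21

In odds form, posterior odds = prior odds × likelihood ratio, so prior odds = posterior odds ÷ LR.
Posterior odds = 0.312/(1−0.312) = 0.4535. LR = 0.58/0.34 = 1.7059.
Prior odds = 0.4535/1.7059 = 0.2658, so P(A) = 0.2658/(1+0.2658) ≈ 0.21.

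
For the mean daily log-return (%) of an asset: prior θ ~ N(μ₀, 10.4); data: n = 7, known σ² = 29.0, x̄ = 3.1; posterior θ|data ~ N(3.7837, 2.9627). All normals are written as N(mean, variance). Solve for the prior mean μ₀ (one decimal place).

μ₀ = 5.5

With known observation variance, the Normal–Normal posterior has precision τ_n = τ₀ + n/σ² and mean μ_n = (τ₀μ₀ + (n/σ²)x̄)/τ_n.
Here τ₀ = 1/10.4 = 0.096154 and τ_data = 7/29.0 = 0.241379, so τ_n = 0.337533.
Rearranging for μ₀: μ₀ = (μ_n·τ_n − τ_data·x̄)/τ₀ = (3.7837·0.337533 − 0.241379·3.1) / 0.096154 = 0.528849/0.096154 ≈ 5.5.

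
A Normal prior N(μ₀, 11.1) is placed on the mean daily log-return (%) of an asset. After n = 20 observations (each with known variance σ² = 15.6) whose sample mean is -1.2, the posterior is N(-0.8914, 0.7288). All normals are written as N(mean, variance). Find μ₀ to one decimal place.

μ₀ = 3.5

With known observation variance, the Normal–Normal posterior has precision τ_n = τ₀ + n/σ² and mean μ_n = (τ₀μ₀ + (n/σ²)x̄)/τ_n.
Here τ₀ = 1/11.1 = 0.090090 and τ_data = 20/15.6 = 1.282051, so τ_n = 1.372141.
Rearranging for μ₀: μ₀ = (μ_n·τ_n − τ_data·x̄)/τ₀ = (-0.8914·1.372141 − 1.282051·-1.2) / 0.090090 = 0.315335/0.090090 ≈ 3.5.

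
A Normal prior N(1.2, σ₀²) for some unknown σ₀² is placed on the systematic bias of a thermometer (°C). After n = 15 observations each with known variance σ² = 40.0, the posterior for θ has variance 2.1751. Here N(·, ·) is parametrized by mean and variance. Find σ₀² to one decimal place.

σ₀² = 11.8

For the Normal–Normal model with known σ², precisions add: τ_n = τ₀ + n/σ².
So 1/σ₀² = 1/2.1751 − 15/40.0 = 0.459749 − 0.375000 = 0.084749.
Hence σ₀² = 1/0.084749 ≈ 11.8.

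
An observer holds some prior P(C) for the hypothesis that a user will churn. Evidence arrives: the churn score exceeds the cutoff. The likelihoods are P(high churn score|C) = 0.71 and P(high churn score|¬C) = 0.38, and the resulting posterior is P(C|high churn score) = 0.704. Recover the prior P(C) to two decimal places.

Bayes' rule in odds form gives O(C|E) = O(C)·[P(E|C)/P(E|¬C)], hence O(C) = O(C|E)/LR.
Posterior odds = 0.704/(1−0.704) = 2.3784. LR = 0.71/0.38 = 1.8684.
Prior odds = 2.3784/1.8684 = 1.2730, so P(C) = 1.2730/(1+1.2730) ≈ 0.56.

P(C) = 0.56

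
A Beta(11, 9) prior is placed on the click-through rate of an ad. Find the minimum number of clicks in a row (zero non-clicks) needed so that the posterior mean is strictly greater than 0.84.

k = 37

After k clicks and 0 non-clicks the posterior is Beta(11+k, 9), with mean (11+k)/(11+9+k).
Set (11+k)/(20+k) > 0.84 and solve: k > (0.84·20 − 11)/(1 − 0.84) = 36.250.
The smallest integer exceeding 36.250 is 37.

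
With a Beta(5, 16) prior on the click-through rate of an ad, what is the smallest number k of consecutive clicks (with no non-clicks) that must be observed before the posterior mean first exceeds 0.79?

k = 56

After k clicks and 0 non-clicks the posterior is Beta(5+k, 16), with mean (5+k)/(5+16+k).
Set (5+k)/(21+k) > 0.79 and solve: k > (0.79·21 − 5)/(1 − 0.79) = 55.190.
The smallest integer exceeding 55.190 is 56.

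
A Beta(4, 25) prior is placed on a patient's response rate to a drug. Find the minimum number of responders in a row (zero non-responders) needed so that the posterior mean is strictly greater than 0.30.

k = 7

After k responders and 0 non-responders the posterior is Beta(4+k, 25), with mean (4+k)/(4+25+k).
Set (4+k)/(29+k) > 0.30 and solve: k > (0.30·29 − 4)/(1 − 0.30) = 6.714.
The smallest integer exceeding 6.714 is 7.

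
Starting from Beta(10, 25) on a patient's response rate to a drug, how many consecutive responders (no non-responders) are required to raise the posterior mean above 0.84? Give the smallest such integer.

k = 122

After k responders and 0 non-responders the posterior is Beta(10+k, 25), with mean (10+k)/(10+25+k).
Set (10+k)/(35+k) > 0.84 and solve: k > (0.84·35 − 10)/(1 − 0.84) = 121.250.
The smallest integer exceeding 121.250 is 122.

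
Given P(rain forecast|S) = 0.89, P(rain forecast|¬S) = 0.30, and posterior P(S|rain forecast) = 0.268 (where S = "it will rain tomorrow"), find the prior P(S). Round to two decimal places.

In odds form, posterior odds = prior odds × likelihood ratio, so prior odds = posterior odds ÷ LR.
Posterior odds = 0.268/(1−0.268) = 0.3661. LR = 0.89/0.30 = 2.9667.
Prior odds = 0.3661/2.9667 = 0.1234, so P(S) = 0.1234/(1+0.1234) ≈ 0.11.

P(S) = 0.11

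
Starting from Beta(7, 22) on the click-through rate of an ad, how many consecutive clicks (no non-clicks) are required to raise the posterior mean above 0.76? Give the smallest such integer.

After k clicks and 0 non-clicks the posterior is Beta(7+k, 22), with mean (7+k)/(7+22+k).
Set (7+k)/(29+k) > 0.76 and solve: k > (0.76·29 − 7)/(1 − 0.76) = 62.667.
The smallest integer exceeding 62.667 is 63.

k = 63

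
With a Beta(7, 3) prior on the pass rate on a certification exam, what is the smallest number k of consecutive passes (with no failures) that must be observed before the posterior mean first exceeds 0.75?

k = 3

After k passes and 0 failures the posterior is Beta(7+k, 3), with mean (7+k)/(7+3+k).
Set (7+k)/(10+k) > 0.75 and solve: k > (0.75·10 − 7)/(1 − 0.75) = 2.000.
The smallest integer exceeding 2.000 is 3.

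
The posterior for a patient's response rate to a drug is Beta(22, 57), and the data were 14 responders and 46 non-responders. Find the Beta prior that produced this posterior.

A Beta(α, β) prior with s successes and f failures in binomial data gives a Beta(α+s, β+f) posterior.
So α = 22 − 14 = 8 and β = 57 − 46 = 11.

Beta(8, 11)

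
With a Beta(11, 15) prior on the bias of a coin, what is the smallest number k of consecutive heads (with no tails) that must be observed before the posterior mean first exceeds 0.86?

k = 82

After k heads and 0 tails the posterior is Beta(11+k, 15), with mean (11+k)/(11+15+k).
Set (11+k)/(26+k) > 0.86 and solve: k > (0.86·26 − 11)/(1 − 0.86) = 81.143.
The smallest integer exceeding 81.143 is 82.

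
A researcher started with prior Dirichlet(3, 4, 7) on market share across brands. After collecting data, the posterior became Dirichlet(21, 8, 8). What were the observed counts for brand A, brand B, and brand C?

For a Dirichlet(α) prior with multinomial counts c, the posterior is Dirichlet(α + c) componentwise.
Counts are posterior − prior componentwise: 21−3=18, 8−4=4, 8−7=1.

counts (18, 4, 1)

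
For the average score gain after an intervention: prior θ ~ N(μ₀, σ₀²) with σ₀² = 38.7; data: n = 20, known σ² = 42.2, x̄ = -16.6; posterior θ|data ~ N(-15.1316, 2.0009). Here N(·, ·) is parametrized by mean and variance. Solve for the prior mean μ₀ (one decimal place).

The posterior mean is a precision-weighted average: μ_n = (τ₀μ₀ + τ_data·x̄)/(τ₀+τ_data), with τ₀=1/σ₀² and τ_data=n/σ².
Here τ₀ = 1/38.7 = 0.025840 and τ_data = 20/42.2 = 0.473934, so τ_n = 0.499774.
Rearranging for μ₀: μ₀ = (μ_n·τ_n − τ_data·x̄)/τ₀ = (-15.1316·0.499774 − 0.473934·-16.6) / 0.025840 = 0.304924/0.025840 ≈ 11.8.

μ₀ = 11.8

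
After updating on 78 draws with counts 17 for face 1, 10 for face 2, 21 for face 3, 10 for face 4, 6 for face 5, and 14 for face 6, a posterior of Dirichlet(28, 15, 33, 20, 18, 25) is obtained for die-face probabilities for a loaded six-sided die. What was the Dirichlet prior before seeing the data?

For a Dirichlet(α) prior with multinomial counts c, the posterior is Dirichlet(α + c) componentwise.
Subtract each count from the matching posterior parameter: 28−17=11, 15−10=5, 33−21=12, 20−10=10, 18−6=12, 25−14=11.

Dirichlet(11, 5, 12, 10, 12, 11)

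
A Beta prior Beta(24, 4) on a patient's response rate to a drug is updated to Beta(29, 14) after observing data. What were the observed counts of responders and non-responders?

Beta is conjugate to the binomial likelihood: posterior = Beta(α+s, β+f).
Match parameters: s=29−24=5, f=14−4=10.

5 responders and 10 non-responders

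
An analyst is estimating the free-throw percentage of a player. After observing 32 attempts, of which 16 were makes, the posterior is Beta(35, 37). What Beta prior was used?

Beta(19, 21)

A Beta(α, β) prior with s successes and f failures in binomial data gives a Beta(α+s, β+f) posterior.
Subtract the data counts: 35−16=19, 37−16=21.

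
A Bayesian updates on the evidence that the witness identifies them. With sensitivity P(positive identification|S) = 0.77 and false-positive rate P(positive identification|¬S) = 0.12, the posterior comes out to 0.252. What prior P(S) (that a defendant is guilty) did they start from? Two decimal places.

P(S) = 0.05

In odds form, posterior odds = prior odds × likelihood ratio, so prior odds = posterior odds ÷ LR.
Posterior odds = 0.252/(1−0.252) = 0.3369. LR = 0.77/0.12 = 6.4167.
Prior odds = 0.3369/6.4167 = 0.0525, so P(S) = 0.0525/(1+0.0525) ≈ 0.05.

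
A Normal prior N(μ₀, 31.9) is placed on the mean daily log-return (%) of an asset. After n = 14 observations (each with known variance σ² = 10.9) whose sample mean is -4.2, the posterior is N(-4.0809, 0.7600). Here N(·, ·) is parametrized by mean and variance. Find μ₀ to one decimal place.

With known observation variance, the Normal–Normal posterior has precision τ_n = τ₀ + n/σ² and mean μ_n = (τ₀μ₀ + (n/σ²)x̄)/τ_n.
Here τ₀ = 1/31.9 = 0.031348 and τ_data = 14/10.9 = 1.284404, so τ_n = 1.315752.
Rearranging for μ₀: μ₀ = (μ_n·τ_n − τ_data·x̄)/τ₀ = (-4.0809·1.315752 − 1.284404·-4.2) / 0.031348 = 0.025044/0.031348 ≈ 0.8.

μ₀ = 0.8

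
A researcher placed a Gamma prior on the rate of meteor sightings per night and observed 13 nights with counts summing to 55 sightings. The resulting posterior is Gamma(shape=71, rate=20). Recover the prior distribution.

A Gamma(α, β) prior (rate parametrization) on a Poisson rate with n observations summing to S gives posterior Gamma(α+S, β+n).
So α = 71 − 55 = 16 and β = 20 − 13 = 7.

Gamma(shape=16, rate=7)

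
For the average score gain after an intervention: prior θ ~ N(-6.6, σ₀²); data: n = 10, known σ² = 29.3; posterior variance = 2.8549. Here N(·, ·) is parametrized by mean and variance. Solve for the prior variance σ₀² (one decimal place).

For the Normal–Normal model with known σ², precisions add: τ_n = τ₀ + n/σ².
So 1/σ₀² = 1/2.8549 − 10/29.3 = 0.350275 − 0.341297 = 0.008978.
Hence σ₀² = 1/0.008978 ≈ 111.4.

σ₀² = 111.4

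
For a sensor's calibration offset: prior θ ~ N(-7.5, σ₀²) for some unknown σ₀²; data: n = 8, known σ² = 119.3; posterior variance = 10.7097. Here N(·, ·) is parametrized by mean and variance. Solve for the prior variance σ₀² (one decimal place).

σ₀² = 38.0

For the Normal–Normal model with known σ², precisions add: τ_n = τ₀ + n/σ².
So 1/σ₀² = 1/10.7097 − 8/119.3 = 0.093373 − 0.067058 = 0.026315.
Hence σ₀² = 1/0.026315 ≈ 38.0.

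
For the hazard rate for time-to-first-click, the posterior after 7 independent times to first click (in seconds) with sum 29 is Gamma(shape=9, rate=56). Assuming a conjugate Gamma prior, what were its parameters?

Gamma(shape=2, rate=27)

Gamma–exponential conjugacy: posterior shape = α + n, posterior rate = β + Σtᵢ.
So α = 9 − 7 = 2 and β = 56 − 29 = 27.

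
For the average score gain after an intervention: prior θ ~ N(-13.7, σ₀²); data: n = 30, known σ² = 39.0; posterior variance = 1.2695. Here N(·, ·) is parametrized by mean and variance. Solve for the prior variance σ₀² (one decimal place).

σ₀² = 54.1

For the Normal–Normal model with known σ², precisions add: τ_n = τ₀ + n/σ².
So 1/σ₀² = 1/1.2695 − 30/39.0 = 0.787712 − 0.769231 = 0.018481.
Hence σ₀² = 1/0.018481 ≈ 54.1.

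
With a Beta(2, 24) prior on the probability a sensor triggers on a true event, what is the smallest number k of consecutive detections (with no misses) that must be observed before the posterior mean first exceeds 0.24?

k = 6

After k detections and 0 misses the posterior is Beta(2+k, 24), with mean (2+k)/(2+24+k).
Set (2+k)/(26+k) > 0.24 and solve: k > (0.24·26 − 2)/(1 − 0.24) = 5.579.
The smallest integer exceeding 5.579 is 6.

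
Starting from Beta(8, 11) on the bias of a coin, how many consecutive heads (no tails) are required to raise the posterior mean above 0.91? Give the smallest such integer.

After k heads and 0 tails the posterior is Beta(8+k, 11), with mean (8+k)/(8+11+k).
Set (8+k)/(19+k) > 0.91 and solve: k > (0.91·19 − 8)/(1 − 0.91) = 103.222.
The smallest integer exceeding 103.222 is 104.

k = 104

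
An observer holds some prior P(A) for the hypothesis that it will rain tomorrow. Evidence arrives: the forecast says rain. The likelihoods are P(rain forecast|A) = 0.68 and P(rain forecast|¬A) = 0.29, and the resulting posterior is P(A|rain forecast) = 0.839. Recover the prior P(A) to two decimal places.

P(A) = 0.69

In odds form, posterior odds = prior odds × likelihood ratio, so prior odds = posterior odds ÷ LR.
Posterior odds = 0.839/(1−0.839) = 5.2112. LR = 0.68/0.29 = 2.3448.
Prior odds = 5.2112/2.3448 = 2.2224, so P(A) = 2.2224/(1+2.2224) ≈ 0.69.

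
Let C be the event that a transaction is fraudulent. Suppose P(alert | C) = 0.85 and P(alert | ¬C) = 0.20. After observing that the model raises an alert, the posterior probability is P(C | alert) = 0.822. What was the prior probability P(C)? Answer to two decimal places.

Bayes' rule in odds form gives O(C|E) = O(C)·[P(E|C)/P(E|¬C)], hence O(C) = O(C|E)/LR.
Posterior odds = 0.822/(1−0.822) = 4.6180. LR = 0.85/0.20 = 4.2500.
Prior odds = 4.6180/4.2500 = 1.0866, so P(C) = 1.0866/(1+1.0866) ≈ 0.52.

P(C) = 0.52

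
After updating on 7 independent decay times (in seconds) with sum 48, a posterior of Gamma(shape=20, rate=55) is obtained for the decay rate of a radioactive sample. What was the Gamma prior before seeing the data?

Gamma(shape=13, rate=7)

Gamma–exponential conjugacy: posterior shape = α + n, posterior rate = β + Σtᵢ.
So α = 20 − 7 = 13 and β = 55 − 48 = 7.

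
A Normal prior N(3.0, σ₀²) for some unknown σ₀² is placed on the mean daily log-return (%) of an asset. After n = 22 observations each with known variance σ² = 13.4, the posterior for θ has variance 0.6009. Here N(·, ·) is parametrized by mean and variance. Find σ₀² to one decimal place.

σ₀² = 44.7

For the Normal–Normal model with known σ², precisions add: τ_n = τ₀ + n/σ².
So 1/σ₀² = 1/0.6009 − 22/13.4 = 1.664170 − 1.641791 = 0.022379.
Hence σ₀² = 1/0.022379 ≈ 44.7.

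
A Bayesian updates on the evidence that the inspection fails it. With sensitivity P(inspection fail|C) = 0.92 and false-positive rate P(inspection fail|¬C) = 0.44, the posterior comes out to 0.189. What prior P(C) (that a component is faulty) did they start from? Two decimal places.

In odds form, posterior odds = prior odds × likelihood ratio, so prior odds = posterior odds ÷ LR.
Posterior odds = 0.189/(1−0.189) = 0.2330. LR = 0.92/0.44 = 2.0909.
Prior odds = 0.2330/2.0909 = 0.1114, so P(C) = 0.1114/(1+0.1114) ≈ 0.10.

P(C) = 0.10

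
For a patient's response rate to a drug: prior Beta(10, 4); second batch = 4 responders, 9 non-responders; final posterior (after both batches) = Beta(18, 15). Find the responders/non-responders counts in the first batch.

4 responders and 2 non-responders

Because Beta–binomial updating is additive in the counts, the combined data contributed (α_post−α_prior, β_post−β_prior) successes and failures.
Total across both batches: 18−10=8 responders, 15−4=11 non-responders.
Subtract the second batch: 8−4=4 responders and 11−9=2 non-responders.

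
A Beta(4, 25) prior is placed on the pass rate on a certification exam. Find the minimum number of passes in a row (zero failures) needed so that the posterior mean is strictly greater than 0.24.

After k passes and 0 failures the posterior is Beta(4+k, 25), with mean (4+k)/(4+25+k).
Set (4+k)/(29+k) > 0.24 and solve: k > (0.24·29 − 4)/(1 − 0.24) = 3.895.
The smallest integer exceeding 3.895 is 4.

k = 4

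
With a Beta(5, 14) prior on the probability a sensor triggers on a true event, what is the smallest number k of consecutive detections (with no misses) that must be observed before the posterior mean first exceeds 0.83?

After k detections and 0 misses the posterior is Beta(5+k, 14), with mean (5+k)/(5+14+k).
Set (5+k)/(19+k) > 0.83 and solve: k > (0.83·19 − 5)/(1 − 0.83) = 63.353.
The smallest integer exceeding 63.353 is 64, and checking k=64: (69)/(83) = 0.8313 > 0.83.

k = 64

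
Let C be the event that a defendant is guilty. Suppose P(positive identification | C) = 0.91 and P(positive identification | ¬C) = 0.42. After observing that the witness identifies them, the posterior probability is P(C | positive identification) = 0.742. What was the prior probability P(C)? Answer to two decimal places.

In odds form, posterior odds = prior odds × likelihood ratio, so prior odds = posterior odds ÷ LR.
Posterior odds = 0.742/(1−0.742) = 2.8760. LR = 0.91/0.42 = 2.1667.
Prior odds = 2.8760/2.1667 = 1.3274, so P(C) = 1.3274/(1+1.3274) ≈ 0.57.

P(C) = 0.57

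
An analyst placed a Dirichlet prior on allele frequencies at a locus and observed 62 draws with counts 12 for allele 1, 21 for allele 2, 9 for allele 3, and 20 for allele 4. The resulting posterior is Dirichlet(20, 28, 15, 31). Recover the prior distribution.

For a Dirichlet(α) prior with multinomial counts c, the posterior is Dirichlet(α + c) componentwise.
Subtract each count from the matching posterior parameter: 20−12=8, 28−21=7, 15−9=6, 31−20=11.

Dirichlet(8, 7, 6, 11)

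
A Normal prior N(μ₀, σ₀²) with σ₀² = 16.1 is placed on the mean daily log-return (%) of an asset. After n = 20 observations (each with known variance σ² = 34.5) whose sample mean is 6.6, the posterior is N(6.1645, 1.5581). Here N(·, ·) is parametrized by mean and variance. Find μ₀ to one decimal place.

μ₀ = 2.1

With known observation variance, the Normal–Normal posterior has precision τ_n = τ₀ + n/σ² and mean μ_n = (τ₀μ₀ + (n/σ²)x̄)/τ_n.
Here τ₀ = 1/16.1 = 0.062112 and τ_data = 20/34.5 = 0.579710, so τ_n = 0.641822.
Rearranging for μ₀: μ₀ = (μ_n·τ_n − τ_data·x̄)/τ₀ = (6.1645·0.641822 − 0.579710·6.6) / 0.062112 = 0.130426/0.062112 ≈ 2.1.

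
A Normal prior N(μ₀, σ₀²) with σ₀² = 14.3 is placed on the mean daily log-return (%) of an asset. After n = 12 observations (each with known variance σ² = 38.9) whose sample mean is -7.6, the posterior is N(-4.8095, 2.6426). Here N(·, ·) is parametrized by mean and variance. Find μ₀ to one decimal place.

μ₀ = 7.5

With known observation variance, the Normal–Normal posterior has precision τ_n = τ₀ + n/σ² and mean μ_n = (τ₀μ₀ + (n/σ²)x̄)/τ_n.
Here τ₀ = 1/14.3 = 0.069930 and τ_data = 12/38.9 = 0.308483, so τ_n = 0.378413.
Rearranging for μ₀: μ₀ = (μ_n·τ_n − τ_data·x̄)/τ₀ = (-4.8095·0.378413 − 0.308483·-7.6) / 0.069930 = 0.524493/0.069930 ≈ 7.5.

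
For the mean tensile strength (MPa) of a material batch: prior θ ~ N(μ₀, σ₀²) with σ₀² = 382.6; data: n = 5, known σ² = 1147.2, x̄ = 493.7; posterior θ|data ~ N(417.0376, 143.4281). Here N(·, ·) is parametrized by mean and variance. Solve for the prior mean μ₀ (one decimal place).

With known observation variance, the Normal–Normal posterior has precision τ_n = τ₀ + n/σ² and mean μ_n = (τ₀μ₀ + (n/σ²)x̄)/τ_n.
Here τ₀ = 1/382.6 = 0.002614 and τ_data = 5/1147.2 = 0.004358, so τ_n = 0.006972.
Rearranging for μ₀: μ₀ = (μ_n·τ_n − τ_data·x̄)/τ₀ = (417.0376·0.006972 − 0.004358·493.7) / 0.002614 = 0.756042/0.002614 ≈ 289.2.

μ₀ = 289.2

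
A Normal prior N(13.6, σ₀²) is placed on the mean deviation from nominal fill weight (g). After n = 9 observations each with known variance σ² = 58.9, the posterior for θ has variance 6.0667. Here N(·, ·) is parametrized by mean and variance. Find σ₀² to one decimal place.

Posterior precision equals prior precision plus data precision: 1/σ_n² = 1/σ₀² + n/σ².
So 1/σ₀² = 1/6.0667 − 9/58.9 = 0.164834 − 0.152801 = 0.012033.
Hence σ₀² = 1/0.012033 ≈ 83.1.

σ₀² = 83.1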